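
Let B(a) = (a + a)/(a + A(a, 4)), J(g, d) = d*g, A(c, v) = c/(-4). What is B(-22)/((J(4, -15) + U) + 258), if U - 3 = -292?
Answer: -8/273 ≈ -0.029304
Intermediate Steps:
A(c, v) = -c/4 (A(c, v) = c*(-¼) = -c/4)
B(a) = 8/3 (B(a) = (a + a)/(a - a/4) = (2*a)/((3*a/4)) = (2*a)*(4/(3*a)) = 8/3)
U = -289 (U = 3 - 292 = -289)
B(-22)/((J(4, -15) + U) + 258) = 8/(3*((-15*4 - 289) + 258)) = 8/(3*((-60 - 289) + 258)) = 8/(3*(-349 + 258)) = (8/3)/(-91) = (8/3)*(-1/91) = -8/273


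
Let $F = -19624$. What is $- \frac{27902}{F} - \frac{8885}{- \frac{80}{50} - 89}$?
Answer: $\frac{442217903}{4444836} \approx 99.49$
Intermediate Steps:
$- \frac{27902}{F} - \frac{8885}{- \frac{80}{50} - 89} = - \frac{27902}{-19624} - \frac{8885}{- \frac{80}{50} - 89} = \left(-27902\right) \left(- \frac{1}{19624}\right) - \frac{8885}{\left(-80\right) \frac{1}{50} - 89} = \frac{13951}{9812} - \frac{8885}{- \frac{8}{5} - 89} = \frac{13951}{9812} - \frac{8885}{- \frac{453}{5}} = \frac{13951}{9812} - - \frac{44425}{453} = \frac{13951}{9812} + \frac{44425}{453} = \frac{442217903}{4444836}$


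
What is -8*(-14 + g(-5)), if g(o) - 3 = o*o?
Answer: -112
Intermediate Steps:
g(o) = 3 + o² (g(o) = 3 + o*o = 3 + o²)
-8*(-14 + g(-5)) = -8*(-14 + (3 + (-5)²)) = -8*(-14 + (3 + 25)) = -8*(-14 + 28) = -8*14 = -112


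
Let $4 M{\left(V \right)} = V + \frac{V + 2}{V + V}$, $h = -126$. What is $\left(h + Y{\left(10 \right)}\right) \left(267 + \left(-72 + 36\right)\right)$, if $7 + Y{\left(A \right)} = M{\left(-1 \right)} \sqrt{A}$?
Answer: $-30723 - \frac{693 \sqrt{10}}{8} \approx -30997.0$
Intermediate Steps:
$M{\left(V \right)} = \frac{V}{4} + \frac{2 + V}{8 V}$ ($M{\left(V \right)} = \frac{V + \frac{V + 2}{V + V}}{4} = \frac{V + \frac{2 + V}{2 V}}{4} = \frac{V}{4} + \frac{2 + V}{8 V}$)
$Y{\left(A \right)} = -7 - \frac{3 \sqrt{A}}{8}$ ($Y{\left(A \right)} = -7 + \frac{2 - \left(1 + 2 \left(-1\right)\right)}{8 \left(-1\right)} \sqrt{A} = -7 + \frac{1}{8} \left(-1\right) \left(2 - \left(1 - 2\right)\right) \sqrt{A} = -7 + \frac{1}{8} \left(-1\right) \left(2 - -1\right) \sqrt{A} = -7 + \frac{1}{8} \left(-1\right) \left(2 + 1\right) \sqrt{A} = -7 + \frac{1}{8} \left(-1\right) 3 \sqrt{A} = -7 - \frac{3 \sqrt{A}}{8}$)
$\left(h + Y{\left(10 \right)}\right) \left(267 + \left(-72 + 36\right)\right) = \left(-126 - \left(7 + \frac{3 \sqrt{10}}{8}\right)\right) \left(267 + \left(-72 + 36\right)\right) = \left(-133 - \frac{3 \sqrt{10}}{8}\right) \left(267 - 36\right) = \left(-133 - \frac{3 \sqrt{10}}{8}\right) 231 = -30723 - \frac{693 \sqrt{10}}{8}$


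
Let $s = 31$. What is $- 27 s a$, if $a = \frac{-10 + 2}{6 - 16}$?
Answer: $- \frac{3348}{5} \approx -669.6$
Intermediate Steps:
$a = \frac{4}{5}$ ($a = - \frac{8}{-10} = \left(-8\right) \left(- \frac{1}{10}\right) = \frac{4}{5} \approx 0.8$)
$- 27 s a = \left(-27\right) 31 \cdot \frac{4}{5} = \left(-837\right) \frac{4}{5} = - \frac{3348}{5}$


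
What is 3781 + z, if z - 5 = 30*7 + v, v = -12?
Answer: 3984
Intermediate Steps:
z = 203 (z = 5 + (30*7 - 12) = 5 + (210 - 12) = 5 + 198 = 203)
3781 + z = 3781 + 203 = 3984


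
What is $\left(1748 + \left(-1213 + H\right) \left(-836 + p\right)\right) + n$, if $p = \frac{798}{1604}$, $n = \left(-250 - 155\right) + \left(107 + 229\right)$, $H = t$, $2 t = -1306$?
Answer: $\frac{625851388}{401} \approx 1.5607 \cdot 10^{6}$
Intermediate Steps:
$t = -653$ ($t = \frac{1}{2} \left(-1306\right) = -653$)
$H = -653$
$n = -69$ ($n = -405 + 336 = -69$)
$p = \frac{399}{802}$ ($p = 798 \cdot \frac{1}{1604} = \frac{399}{802} \approx 0.49751$)
$\left(1748 + \left(-1213 + H\right) \left(-836 + p\right)\right) + n = \left(1748 + \left(-1213 - 653\right) \left(-836 + \frac{399}{802}\right)\right) - 69 = \left(1748 - - \frac{625178109}{401}\right) - 69 = \left(1748 + \frac{625178109}{401}\right) - 69 = \frac{625879057}{401} - 69 = \frac{625851388}{401}$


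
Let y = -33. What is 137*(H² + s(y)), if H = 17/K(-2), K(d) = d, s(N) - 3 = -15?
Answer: 33017/4 ≈ 8254.3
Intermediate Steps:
s(N) = -12 (s(N) = 3 - 15 = -12)
H = -17/2 (H = 17/(-2) = 17*(-½) = -17/2 ≈ -8.5000)
137*(H² + s(y)) = 137*((-17/2)² - 12) = 137*(289/4 - 12) = 137*(241/4) = 33017/4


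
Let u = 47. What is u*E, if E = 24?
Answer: 1128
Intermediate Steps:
u*E = 47*24 = 1128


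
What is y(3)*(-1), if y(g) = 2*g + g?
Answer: -9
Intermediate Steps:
y(g) = 3*g
y(3)*(-1) = (3*3)*(-1) = 9*(-1) = -9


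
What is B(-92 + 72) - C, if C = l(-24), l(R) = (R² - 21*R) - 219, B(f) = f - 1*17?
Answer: -898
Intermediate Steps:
B(f) = -17 + f (B(f) = f - 17 = -17 + f)
l(R) = -219 + R² - 21*R
C = 861 (C = -219 + (-24)² - 21*(-24) = -219 + 576 + 504 = 861)
B(-92 + 72) - C = (-17 + (-92 + 72)) - 1*861 = (-17 - 20) - 861 = -37 - 861 = -898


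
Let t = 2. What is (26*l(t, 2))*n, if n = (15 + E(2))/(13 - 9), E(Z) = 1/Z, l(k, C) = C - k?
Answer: 0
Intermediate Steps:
n = 31/8 (n = (15 + 1/2)/(13 - 9) = (15 + ½)/4 = (31/2)*(¼) = 31/8 ≈ 3.8750)
(26*l(t, 2))*n = (26*(2 - 1*2))*(31/8) = (26*(2 - 2))*(31/8) = (26*0)*(31/8) = 0*(31/8) = 0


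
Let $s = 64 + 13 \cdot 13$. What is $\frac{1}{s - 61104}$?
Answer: $- \frac{1}{60871} \approx -1.6428 \cdot 10^{-5}$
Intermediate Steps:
$s = 233$ ($s = 64 + 169 = 233$)
$\frac{1}{s - 61104} = \frac{1}{233 - 61104} = \frac{1}{-60871} = - \frac{1}{60871}$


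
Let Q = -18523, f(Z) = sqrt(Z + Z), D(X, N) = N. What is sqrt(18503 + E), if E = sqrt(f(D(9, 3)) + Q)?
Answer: sqrt(18503 + I*sqrt(18523 - sqrt(6))) ≈ 136.03 + 0.5002*I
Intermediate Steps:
f(Z) = sqrt(2)*sqrt(Z) (f(Z) = sqrt(2*Z) = sqrt(2)*sqrt(Z))
E = sqrt(-18523 + sqrt(6)) (E = sqrt(sqrt(2)*sqrt(3) - 18523) = sqrt(sqrt(6) - 18523) = sqrt(-18523 + sqrt(6)) ≈ 136.09*I)
sqrt(18503 + E) = sqrt(18503 + sqrt(-18523 + sqrt(6)))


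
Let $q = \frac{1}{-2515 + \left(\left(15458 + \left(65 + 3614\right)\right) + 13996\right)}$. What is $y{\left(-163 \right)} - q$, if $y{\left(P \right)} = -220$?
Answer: $- \frac{6735961}{30618} \approx -220.0$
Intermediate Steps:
$q = \frac{1}{30618}$ ($q = \frac{1}{-2515 + \left(\left(15458 + 3679\right) + 13996\right)} = \frac{1}{-2515 + \left(19137 + 13996\right)} = \frac{1}{-2515 + 33133} = \frac{1}{30618} \approx 3.2661 \cdot 10^{-5}$)
$y{\left(-163 \right)} - q = -220 - \frac{1}{30618} = - \frac{6735961}{30618}$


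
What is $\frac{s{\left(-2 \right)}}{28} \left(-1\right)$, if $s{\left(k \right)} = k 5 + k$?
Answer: $\frac{3}{7} \approx 0.42857$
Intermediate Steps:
$s{\left(k \right)} = 6 k$ ($s{\left(k \right)} = 5 k + k = 6 k$)
$\frac{s{\left(-2 \right)}}{28} \left(-1\right) = \frac{6 \left(-2\right)}{28} \left(-1\right) = \frac{1}{28} \left(-12\right) \left(-1\right) = \left(- \frac{3}{7}\right) \left(-1\right) = \frac{3}{7}$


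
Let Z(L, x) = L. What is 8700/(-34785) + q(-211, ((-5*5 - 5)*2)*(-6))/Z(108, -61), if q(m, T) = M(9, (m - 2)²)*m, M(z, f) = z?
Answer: -55141/3092 ≈ -17.833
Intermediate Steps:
q(m, T) = 9*m
8700/(-34785) + q(-211, ((-5*5 - 5)*2)*(-6))/Z(108, -61) = 8700/(-34785) + (9*(-211))/108 = 8700*(-1/34785) - 1899*1/108 = -580/2319 - 211/12 = -55141/3092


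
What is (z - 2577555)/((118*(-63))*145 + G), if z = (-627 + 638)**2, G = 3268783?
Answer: -2577434/2190853 ≈ -1.1765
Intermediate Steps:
z = 121 (z = 11**2 = 121)
(z - 2577555)/((118*(-63))*145 + G) = (121 - 2577555)/((118*(-63))*145 + 3268783) = -2577434/(-7434*145 + 3268783) = -2577434/(-1077930 + 3268783) = -2577434/2190853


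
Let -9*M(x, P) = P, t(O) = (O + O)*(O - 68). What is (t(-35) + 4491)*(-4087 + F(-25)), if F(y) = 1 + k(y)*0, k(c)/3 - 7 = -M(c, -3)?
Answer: -47810286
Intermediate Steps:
t(O) = 2*O*(-68 + O) (t(O) = (2*O)*(-68 + O) = 2*O*(-68 + O))
M(x, P) = -P/9
k(c) = 20 (k(c) = 21 + 3*(-(-1)*(-3)/9) = 21 + 3*(-1*⅓) = 21 + 3*(-⅓) = 21 - 1 = 20)
F(y) = 1 (F(y) = 1 + 20*0 = 1 + 0 = 1)
(t(-35) + 4491)*(-4087 + F(-25)) = (2*(-35)*(-68 - 35) + 4491)*(-4087 + 1) = (2*(-35)*(-103) + 4491)*(-4086) = (7210 + 4491)*(-4086) = 11701*(-4086) = -47810286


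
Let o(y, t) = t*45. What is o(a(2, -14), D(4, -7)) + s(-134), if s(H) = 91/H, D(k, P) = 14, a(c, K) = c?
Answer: 84329/134 ≈ 629.32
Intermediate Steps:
o(y, t) = 45*t
o(a(2, -14), D(4, -7)) + s(-134) = 45*14 + 91/(-134) = 630 + 91*(-1/134) = 630 - 91/134 = 84329/134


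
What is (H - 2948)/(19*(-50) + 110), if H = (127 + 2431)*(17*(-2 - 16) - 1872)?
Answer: 696784/105 ≈ 6636.0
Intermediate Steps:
H = -5571324 (H = 2558*(17*(-18) - 1872) = 2558*(-306 - 1872) = 2558*(-2178) = -5571324)
(H - 2948)/(19*(-50) + 110) = (-5571324 - 2948)/(19*(-50) + 110) = -5574272/(-950 + 110) = -5574272/(-840) = -5574272*(-1/840) = 696784/105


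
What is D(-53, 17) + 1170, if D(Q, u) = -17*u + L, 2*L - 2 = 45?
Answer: 1809/2 ≈ 904.50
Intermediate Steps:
L = 47/2 (L = 1 + (½)*45 = 1 + 45/2 = 47/2 ≈ 23.500)
D(Q, u) = 47/2 - 17*u (D(Q, u) = -17*u + 47/2 = 47/2 - 17*u)
D(-53, 17) + 1170 = (47/2 - 17*17) + 1170 = (47/2 - 289) + 1170 = -531/2 + 1170 = 1809/2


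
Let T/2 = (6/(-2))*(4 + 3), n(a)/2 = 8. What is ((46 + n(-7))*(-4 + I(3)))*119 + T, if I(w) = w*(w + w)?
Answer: 103250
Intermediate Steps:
I(w) = 2*w**2 (I(w) = w*(2*w) = 2*w**2)
n(a) = 16 (n(a) = 2*8 = 16)
T = -42 (T = 2*((6/(-2))*(4 + 3)) = 2*((6*(-1/2))*7) = 2*(-3*7) = 2*(-21) = -42)
((46 + n(-7))*(-4 + I(3)))*119 + T = ((46 + 16)*(-4 + 2*3**2))*119 - 42 = (62*(-4 + 2*9))*119 - 42 = (62*(-4 + 18))*119 - 42 = (62*14)*119 - 42 = 868*119 - 42 = 103292 - 42 = 103250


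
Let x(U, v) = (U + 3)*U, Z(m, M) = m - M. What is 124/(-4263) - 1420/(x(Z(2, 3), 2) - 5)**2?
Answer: -123664/4263 ≈ -29.009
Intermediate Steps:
x(U, v) = U*(3 + U) (x(U, v) = (3 + U)*U = U*(3 + U))
124/(-4263) - 1420/(x(Z(2, 3), 2) - 5)**2 = 124/(-4263) - 1420/((2 - 1*3)*(3 + (2 - 1*3)) - 5)**2 = 124*(-1/4263) - 1420/((2 - 3)*(3 + (2 - 3)) - 5)**2 = -124/4263 - 1420/(-(3 - 1) - 5)**2 = -124/4263 - 1420/(-1*2 - 5)**2 = -124/4263 - 1420/(-2 - 5)**2 = -124/4263 - 1420/((-7)**2) = -124/4263 - 1420/49 = -123664/4263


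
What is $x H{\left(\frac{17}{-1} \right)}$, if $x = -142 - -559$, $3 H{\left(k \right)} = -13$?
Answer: $-1807$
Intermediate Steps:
$H{\left(k \right)} = - \frac{13}{3}$ ($H{\left(k \right)} = \frac{1}{3} \left(-13\right) = - \frac{13}{3}$)
$x = 417$ ($x = -142 + 559 = 417$)
$x H{\left(\frac{17}{-1} \right)} = 417 \left(- \frac{13}{3}\right) = -1807$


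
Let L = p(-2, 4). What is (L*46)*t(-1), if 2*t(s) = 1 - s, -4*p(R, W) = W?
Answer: -46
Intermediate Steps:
p(R, W) = -W/4
t(s) = 1/2 - s/2 (t(s) = (1 - s)/2 = 1/2 - s/2)
L = -1 (L = -1/4*4 = -1)
(L*46)*t(-1) = (-1*46)*(1/2 - 1/2*(-1)) = -46*(1/2 + 1/2) = -46*1 = -46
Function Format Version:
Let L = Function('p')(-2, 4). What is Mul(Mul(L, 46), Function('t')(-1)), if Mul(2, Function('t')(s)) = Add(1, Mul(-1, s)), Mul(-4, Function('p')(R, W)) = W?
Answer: -46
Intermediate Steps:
Function('p')(R, W) = Mul(Rational(-1, 4), W)
Function('t')(s) = Add(Rational(1, 2), Mul(Rational(-1, 2), s)) (Function('t')(s) = Mul(Rational(1, 2), Add(1, Mul(-1, s))) = Add(Rational(1, 2), Mul(Rational(-1, 2), s)))
L = -1 (L = Mul(Rational(-1, 4), 4) = -1)
Mul(Mul(L, 46), Function('t')(-1)) = Mul(Mul(-1, 46), Add(Rational(1, 2), Mul(Rational(-1, 2), -1))) = Mul(-46, Add(Rational(1, 2), Rational(1, 2))) = Mul(-46, 1) = -46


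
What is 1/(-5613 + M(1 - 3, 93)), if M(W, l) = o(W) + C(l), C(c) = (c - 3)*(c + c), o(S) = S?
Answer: 1/11125 ≈ 8.9888e-5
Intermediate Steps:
C(c) = 2*c*(-3 + c) (C(c) = (-3 + c)*(2*c) = 2*c*(-3 + c))
M(W, l) = W + 2*l*(-3 + l)
1/(-5613 + M(1 - 3, 93)) = 1/(-5613 + ((1 - 3) + 2*93*(-3 + 93))) = 1/(-5613 + (-2 + 2*93*90)) = 1/(-5613 + (-2 + 16740)) = 1/(-5613 + 16738) = 1/11125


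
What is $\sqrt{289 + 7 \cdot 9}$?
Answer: $4 \sqrt{22} \approx 18.762$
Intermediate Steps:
$\sqrt{289 + 7 \cdot 9} = \sqrt{289 + 63} = \sqrt{352} = 4 \sqrt{22}$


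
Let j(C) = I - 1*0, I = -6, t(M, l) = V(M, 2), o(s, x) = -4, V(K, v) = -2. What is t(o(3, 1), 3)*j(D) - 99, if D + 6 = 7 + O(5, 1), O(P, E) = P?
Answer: -87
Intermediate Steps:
t(M, l) = -2
D = 6 (D = -6 + (7 + 5) = -6 + 12 = 6)
j(C) = -6 (j(C) = -6 - 1*0 = -6 + 0 = -6)
t(o(3, 1), 3)*j(D) - 99 = -2*(-6) - 99 = 12 - 99 = -87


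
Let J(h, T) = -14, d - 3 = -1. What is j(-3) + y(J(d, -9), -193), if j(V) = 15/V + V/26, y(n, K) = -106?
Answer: -2889/26 ≈ -111.12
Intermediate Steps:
d = 2 (d = 3 - 1 = 2)
j(V) = 15/V + V/26 (j(V) = 15/V + V*(1/26) = 15/V + V/26)
j(-3) + y(J(d, -9), -193) = (15/(-3) + (1/26)*(-3)) - 106 = (15*(-⅓) - 3/26) - 106 = (-5 - 3/26) - 106 = -133/26 - 106 = -2889/26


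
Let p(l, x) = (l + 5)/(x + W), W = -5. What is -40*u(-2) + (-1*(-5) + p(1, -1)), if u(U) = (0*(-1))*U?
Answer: 4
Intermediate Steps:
p(l, x) = (5 + l)/(-5 + x) (p(l, x) = (l + 5)/(x - 5) = (5 + l)/(-5 + x))
u(U) = 0 (u(U) = 0*U = 0)
-40*u(-2) + (-1*(-5) + p(1, -1)) = -40*0 + (-1*(-5) + (5 + 1)/(-5 - 1)) = 0 + (5 + 6/(-6)) = 0 + (5 - ⅙*6) = 0 + (5 - 1) = 0 + 4 = 4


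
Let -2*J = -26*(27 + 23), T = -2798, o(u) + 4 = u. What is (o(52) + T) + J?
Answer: -2100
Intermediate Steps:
o(u) = -4 + u
J = 650 (J = -(-13)*(27 + 23) = -(-13)*50 = -½*(-1300) = 650)
(o(52) + T) + J = ((-4 + 52) - 2798) + 650 = (48 - 2798) + 650 = -2750 + 650 = -2100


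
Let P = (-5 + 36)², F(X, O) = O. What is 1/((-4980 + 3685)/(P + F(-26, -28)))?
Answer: -933/1295 ≈ -0.72046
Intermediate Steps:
P = 961 (P = 31² = 961)
1/((-4980 + 3685)/(P + F(-26, -28))) = 1/((-4980 + 3685)/(961 - 28)) = 1/(-1295/933) = -933/1295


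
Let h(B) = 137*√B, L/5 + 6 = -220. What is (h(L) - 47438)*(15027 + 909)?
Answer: -755971968 + 2183232*I*√1130 ≈ -7.5597e+8 + 7.339e+7*I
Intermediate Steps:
L = -1130 (L = -30 + 5*(-220) = -30 - 1100 = -1130)
(h(L) - 47438)*(15027 + 909) = (137*√(-1130) - 47438)*(15027 + 909) = (137*(I*√1130) - 47438)*15936 = (137*I*√1130 - 47438)*15936 = (-47438 + 137*I*√1130)*15936 = -755971968 + 2183232*I*√1130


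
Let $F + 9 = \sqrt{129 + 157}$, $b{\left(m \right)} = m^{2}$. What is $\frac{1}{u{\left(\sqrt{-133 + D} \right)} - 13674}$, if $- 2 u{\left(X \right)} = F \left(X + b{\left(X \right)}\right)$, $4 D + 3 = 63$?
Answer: $- \frac{2}{27348 + \left(9 - \sqrt{286}\right) \left(118 - i \sqrt{118}\right)} \approx -7.5715 \cdot 10^{-5} + 2.4635 \cdot 10^{-7} i$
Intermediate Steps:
$D = 15$ ($D = - \frac{3}{4} + \frac{1}{4} \cdot 63 = - \frac{3}{4} + \frac{63}{4} = 15$)
$F = -9 + \sqrt{286}$ ($F = -9 + \sqrt{129 + 157} = -9 + \sqrt{286} \approx 7.9115$)
$u{\left(X \right)} = - \frac{\left(-9 + \sqrt{286}\right) \left(X + X^{2}\right)}{2}$
$\frac{1}{u{\left(\sqrt{-133 + D} \right)} - 13674} = \frac{1}{\frac{\sqrt{-133 + 15} \left(1 + \sqrt{-133 + 15}\right) \left(9 - \sqrt{286}\right)}{2} - 13674} = \frac{1}{\frac{\sqrt{-118} \left(1 + \sqrt{-118}\right) \left(9 - \sqrt{286}\right)}{2} - 13674} = \frac{1}{\frac{i \sqrt{118} \left(1 + i \sqrt{118}\right) \left(9 - \sqrt{286}\right)}{2} - 13674} = \frac{1}{-13674 + \frac{i \sqrt{118} \left(1 + i \sqrt{118}\right) \left(9 - \sqrt{286}\right)}{2}}$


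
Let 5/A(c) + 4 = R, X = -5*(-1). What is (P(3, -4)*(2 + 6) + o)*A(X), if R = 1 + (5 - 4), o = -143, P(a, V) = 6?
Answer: 475/2 ≈ 237.50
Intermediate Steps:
X = 5
R = 2 (R = 1 + 1 = 2)
A(c) = -5/2 (A(c) = 5/(-4 + 2) = 5/(-2) = 5*(-1/2) = -5/2)
(P(3, -4)*(2 + 6) + o)*A(X) = (6*(2 + 6) - 143)*(-5/2) = (6*8 - 143)*(-5/2) = (48 - 143)*(-5/2) = -95*(-5/2) = 475/2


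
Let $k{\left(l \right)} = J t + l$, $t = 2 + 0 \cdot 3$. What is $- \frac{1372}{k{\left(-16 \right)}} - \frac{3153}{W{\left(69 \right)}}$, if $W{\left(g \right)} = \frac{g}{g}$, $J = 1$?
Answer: $-3055$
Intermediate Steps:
$t = 2$ ($t = 2 + 0 = 2$)
$k{\left(l \right)} = 2 + l$ ($k{\left(l \right)} = 1 \cdot 2 + l = 2 + l$)
$W{\left(g \right)} = 1$
$- \frac{1372}{k{\left(-16 \right)}} - \frac{3153}{W{\left(69 \right)}} = - \frac{1372}{2 - 16} - \frac{3153}{1} = - \frac{1372}{-14} - 3153 = \left(-1372\right) \left(- \frac{1}{14}\right) - 3153 = 98 - 3153 = -3055$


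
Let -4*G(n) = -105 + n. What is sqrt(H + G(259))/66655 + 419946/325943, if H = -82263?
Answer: 419946/325943 + I*sqrt(329206)/133310 ≈ 1.2884 + 0.004304*I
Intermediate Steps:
G(n) = 105/4 - n/4 (G(n) = -(-105 + n)/4 = 105/4 - n/4)
sqrt(H + G(259))/66655 + 419946/325943 = sqrt(-82263 + (105/4 - 1/4*259))/66655 + 419946/325943 = sqrt(-82263 + (105/4 - 259/4))*(1/66655) + 419946*(1/325943) = sqrt(-82263 - 77/2)*(1/66655) + 419946/325943 = sqrt(-164603/2)*(1/66655) + 419946/325943 = (I*sqrt(329206)/2)*(1/66655) + 419946/325943 = I*sqrt(329206)/133310 + 419946/325943 = 419946/325943 + I*sqrt(329206)/133310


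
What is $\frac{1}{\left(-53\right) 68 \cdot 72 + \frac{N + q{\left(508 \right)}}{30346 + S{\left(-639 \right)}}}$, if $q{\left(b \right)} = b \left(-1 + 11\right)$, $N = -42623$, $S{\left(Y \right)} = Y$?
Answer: $- \frac{29707}{7708647559} \approx -3.8537 \cdot 10^{-6}$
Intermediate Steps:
$q{\left(b \right)} = 10 b$ ($q{\left(b \right)} = b 10 = 10 b$)
$\frac{1}{\left(-53\right) 68 \cdot 72 + \frac{N + q{\left(508 \right)}}{30346 + S{\left(-639 \right)}}} = \frac{1}{\left(-53\right) 68 \cdot 72 + \frac{-42623 + 10 \cdot 508}{30346 - 639}} = \frac{1}{\left(-3604\right) 72 + \frac{-42623 + 5080}{29707}} = \frac{1}{-259488 - \frac{37543}{29707}} = \frac{1}{- \frac{7708647559}{29707}} = - \frac{29707}{7708647559}$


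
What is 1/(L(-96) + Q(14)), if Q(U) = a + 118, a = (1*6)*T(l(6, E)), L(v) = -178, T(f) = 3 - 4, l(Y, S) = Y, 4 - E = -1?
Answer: -1/66 ≈ -0.015152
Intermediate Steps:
E = 5 (E = 4 - 1*(-1) = 4 + 1 = 5)
T(f) = -1
a = -6 (a = (1*6)*(-1) = 6*(-1) = -6)
Q(U) = 112 (Q(U) = -6 + 118 = 112)
1/(L(-96) + Q(14)) = 1/(-178 + 112) = 1/(-66) = -1/66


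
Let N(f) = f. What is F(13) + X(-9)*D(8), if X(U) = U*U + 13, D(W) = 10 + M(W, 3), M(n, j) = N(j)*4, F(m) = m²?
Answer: 2237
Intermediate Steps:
M(n, j) = 4*j (M(n, j) = j*4 = 4*j)
D(W) = 22 (D(W) = 10 + 4*3 = 10 + 12 = 22)
X(U) = 13 + U² (X(U) = U² + 13 = 13 + U²)
F(13) + X(-9)*D(8) = 13² + (13 + (-9)²)*22 = 169 + (13 + 81)*22 = 169 + 94*22 = 169 + 2068 = 2237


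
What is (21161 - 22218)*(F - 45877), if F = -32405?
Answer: 82744074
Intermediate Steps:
(21161 - 22218)*(F - 45877) = (21161 - 22218)*(-32405 - 45877) = -1057*(-78282) = 82744074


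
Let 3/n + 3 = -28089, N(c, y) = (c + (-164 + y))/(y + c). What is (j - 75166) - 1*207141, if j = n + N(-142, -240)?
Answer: -504910288687/1788524 ≈ -2.8231e+5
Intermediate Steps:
N(c, y) = (-164 + c + y)/(c + y)
n = -1/9364 (n = 3/(-3 - 28089) = 3/(-28092) = 3*(-1/28092) = -1/9364 ≈ -0.00010679)
j = 2556181/1788524 (j = -1/9364 + (-164 - 142 - 240)/(-142 - 240) = -1/9364 - 546/(-382) = -1/9364 - 1/382*(-546) = -1/9364 + 273/191 = 2556181/1788524 ≈ 1.4292)
(j - 75166) - 1*207141 = (2556181/1788524 - 75166) - 1*207141 = -134433638803/1788524 - 207141 = -504910288687/1788524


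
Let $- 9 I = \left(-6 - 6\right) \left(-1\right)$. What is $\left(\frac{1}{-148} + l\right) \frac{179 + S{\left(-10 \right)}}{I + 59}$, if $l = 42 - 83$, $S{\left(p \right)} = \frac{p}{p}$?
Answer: $- \frac{819315}{6401} \approx -128.0$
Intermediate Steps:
$I = - \frac{4}{3}$ ($I = - \frac{\left(-6 - 6\right) \left(-1\right)}{9} = - \frac{\left(-12\right) \left(-1\right)}{9} = \left(- \frac{1}{9}\right) 12 = - \frac{4}{3} \approx -1.3333$)
$S{\left(p \right)} = 1$
$l = -41$
$\left(\frac{1}{-148} + l\right) \frac{179 + S{\left(-10 \right)}}{I + 59} = \left(\frac{1}{-148} - 41\right) \frac{179 + 1}{- \frac{4}{3} + 59} = \left(- \frac{1}{148} - 41\right) \frac{180}{\frac{173}{3}} = - \frac{6069 \cdot 180 \cdot \frac{3}{173}}{148} = \left(- \frac{6069}{148}\right) \frac{540}{173} = - \frac{819315}{6401}$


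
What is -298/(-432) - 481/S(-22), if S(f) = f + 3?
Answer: 106727/4104 ≈ 26.006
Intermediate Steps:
S(f) = 3 + f
-298/(-432) - 481/S(-22) = -298/(-432) - 481/(3 - 22) = -298*(-1/432) - 481/(-19) = 149/216 - 481*(-1/19) = 149/216 + 481/19 = 106727/4104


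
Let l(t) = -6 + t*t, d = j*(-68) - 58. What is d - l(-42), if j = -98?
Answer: 4848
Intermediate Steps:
d = 6606 (d = -98*(-68) - 58 = 6664 - 58 = 6606)
l(t) = -6 + t**2
d - l(-42) = 6606 - (-6 + (-42)**2) = 6606 - (-6 + 1764) = 6606 - 1*1758 = 6606 - 1758 = 4848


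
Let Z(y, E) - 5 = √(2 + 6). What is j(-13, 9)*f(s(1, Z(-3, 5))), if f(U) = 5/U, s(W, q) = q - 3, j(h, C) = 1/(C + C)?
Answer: -5/36 + 5*√2/36 ≈ 0.057530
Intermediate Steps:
Z(y, E) = 5 + 2*√2 (Z(y, E) = 5 + √(2 + 6) = 5 + √8 = 5 + 2*√2)
j(h, C) = 1/(2*C)
s(W, q) = -3 + q
j(-13, 9)*f(s(1, Z(-3, 5))) = ((½)/9)*(5/(-3 + (5 + 2*√2))) = ((½)*(⅑))*(5/(2 + 2*√2)) = (5/(2 + 2*√2))/18 = 5/(18*(2 + 2*√2))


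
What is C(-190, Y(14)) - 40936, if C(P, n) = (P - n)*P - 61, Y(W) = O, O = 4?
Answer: -4137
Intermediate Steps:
Y(W) = 4
C(P, n) = -61 + P*(P - n) (C(P, n) = P*(P - n) - 61 = -61 + P*(P - n))
C(-190, Y(14)) - 40936 = (-61 + (-190)² - 1*(-190)*4) - 40936 = (-61 + 36100 + 760) - 40936 = 36799 - 40936 = -4137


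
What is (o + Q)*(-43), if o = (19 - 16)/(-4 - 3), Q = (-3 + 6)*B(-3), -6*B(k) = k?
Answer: -645/14 ≈ -46.071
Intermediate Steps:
B(k) = -k/6
Q = 3/2 (Q = (-3 + 6)*(-⅙*(-3)) = 3*(½) = 3/2 ≈ 1.5000)
o = -3/7 (o = 3/(-7) = 3*(-⅐) = -3/7 ≈ -0.42857)
(o + Q)*(-43) = (-3/7 + 3/2)*(-43) = (15/14)*(-43) = -645/14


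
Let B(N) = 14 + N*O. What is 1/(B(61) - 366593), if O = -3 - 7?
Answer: -1/367189 ≈ -2.7234e-6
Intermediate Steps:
O = -10
B(N) = 14 - 10*N (B(N) = 14 + N*(-10) = 14 - 10*N)
1/(B(61) - 366593) = 1/((14 - 10*61) - 366593) = 1/((14 - 610) - 366593) = 1/(-596 - 366593) = 1/(-367189) = -1/367189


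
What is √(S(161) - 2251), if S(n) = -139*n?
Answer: I*√24630 ≈ 156.94*I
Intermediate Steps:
√(S(161) - 2251) = √(-139*161 - 2251) = √(-22379 - 2251) = √(-24630) = I*√24630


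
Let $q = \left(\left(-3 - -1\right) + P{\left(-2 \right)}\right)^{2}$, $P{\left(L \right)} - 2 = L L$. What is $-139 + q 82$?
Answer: $1173$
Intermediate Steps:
$P{\left(L \right)} = 2 + L^{2}$ ($P{\left(L \right)} = 2 + L L = 2 + L^{2}$)
$q = 16$ ($q = \left(\left(-3 - -1\right) + \left(2 + \left(-2\right)^{2}\right)\right)^{2} = \left(\left(-3 + 1\right) + \left(2 + 4\right)\right)^{2} = \left(-2 + 6\right)^{2} = 4^{2} = 16$)
$-139 + q 82 = -139 + 16 \cdot 82 = -139 + 1312 = 1173$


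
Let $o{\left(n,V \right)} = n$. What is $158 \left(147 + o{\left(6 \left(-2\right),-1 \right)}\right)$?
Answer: $21330$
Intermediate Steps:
$158 \left(147 + o{\left(6 \left(-2\right),-1 \right)}\right) = 158 \left(147 + 6 \left(-2\right)\right) = 158 \left(147 - 12\right) = 158 \cdot 135 = 21330$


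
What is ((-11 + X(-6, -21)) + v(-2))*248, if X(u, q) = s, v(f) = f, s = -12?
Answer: -6200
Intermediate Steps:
X(u, q) = -12
((-11 + X(-6, -21)) + v(-2))*248 = ((-11 - 12) - 2)*248 = (-23 - 2)*248 = -25*248 = -6200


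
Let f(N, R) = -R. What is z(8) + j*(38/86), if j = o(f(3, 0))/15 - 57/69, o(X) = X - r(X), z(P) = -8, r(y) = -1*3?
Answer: -40928/4945 ≈ -8.2766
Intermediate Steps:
r(y) = -3
o(X) = 3 + X (o(X) = X - 1*(-3) = X + 3 = 3 + X)
j = -72/115 (j = (3 - 1*0)/15 - 57/69 = (3 + 0)*(1/15) - 57*1/69 = 3*(1/15) - 19/23 = ⅕ - 19/23 = -72/115 ≈ -0.62609)
z(8) + j*(38/86) = -8 - 2736/(115*86) = -8 - 72/115*19/43 = -8 - 1368/4945 = -40928/4945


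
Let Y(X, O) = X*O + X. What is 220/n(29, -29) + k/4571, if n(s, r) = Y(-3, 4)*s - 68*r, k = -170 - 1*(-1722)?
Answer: 3391044/7025627 ≈ 0.48267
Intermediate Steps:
k = 1552 (k = -170 + 1722 = 1552)
Y(X, O) = X + O*X (Y(X, O) = O*X + X = X + O*X)
n(s, r) = -68*r - 15*s (n(s, r) = (-3*(1 + 4))*s - 68*r = (-3*5)*s - 68*r = -15*s - 68*r = -68*r - 15*s)
220/n(29, -29) + k/4571 = 220/(-68*(-29) - 15*29) + 1552/4571 = 220/(1972 - 435) + 1552*(1/4571) = 220/1537 + 1552/4571 = 3391044/7025627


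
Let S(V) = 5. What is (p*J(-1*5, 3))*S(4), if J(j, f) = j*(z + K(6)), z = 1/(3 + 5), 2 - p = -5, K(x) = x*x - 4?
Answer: -44975/8 ≈ -5621.9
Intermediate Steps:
K(x) = -4 + x² (K(x) = x² - 4 = -4 + x²)
p = 7 (p = 2 - 1*(-5) = 2 + 5 = 7)
z = ⅛ (z = 1/8 = ⅛ ≈ 0.12500)
J(j, f) = 257*j/8 (J(j, f) = j*(⅛ + (-4 + 6²)) = j*(⅛ + (-4 + 36)) = j*(⅛ + 32) = j*(257/8) = 257*j/8)
(p*J(-1*5, 3))*S(4) = (7*(257*(-1*5)/8))*5 = (7*((257/8)*(-5)))*5 = (7*(-1285/8))*5 = -8995/8*5 = -44975/8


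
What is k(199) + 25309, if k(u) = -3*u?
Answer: 24712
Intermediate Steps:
k(199) + 25309 = -3*199 + 25309 = -597 + 25309 = 24712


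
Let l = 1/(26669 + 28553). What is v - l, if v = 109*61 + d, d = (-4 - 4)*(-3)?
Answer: 368496405/55222 ≈ 6673.0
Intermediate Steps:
l = 1/55222 ≈ 1.8109e-5
d = 24 (d = -8*(-3) = 24)
v = 6673 (v = 109*61 + 24 = 6649 + 24 = 6673)
v - l = 6673 - 1*1/55222 = 6673 - 1/55222 = 368496405/55222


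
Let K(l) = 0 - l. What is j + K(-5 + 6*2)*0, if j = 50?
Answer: 50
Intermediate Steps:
K(l) = -l
j + K(-5 + 6*2)*0 = 50 - (-5 + 6*2)*0 = 50 - (-5 + 12)*0 = 50 - 1*7*0 = 50 - 7*0 = 50 + 0 = 50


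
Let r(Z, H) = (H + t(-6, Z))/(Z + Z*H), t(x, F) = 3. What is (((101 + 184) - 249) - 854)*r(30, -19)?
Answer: -3272/135 ≈ -24.237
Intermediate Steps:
r(Z, H) = (3 + H)/(Z + H*Z) (r(Z, H) = (H + 3)/(Z + Z*H) = (3 + H)/(Z + H*Z))
(((101 + 184) - 249) - 854)*r(30, -19) = (((101 + 184) - 249) - 854)*((3 - 19)/(30*(1 - 19))) = ((285 - 249) - 854)*((1/30)*(-16)/(-18)) = (36 - 854)*((1/30)*(-1/18)*(-16)) = -818*4/135 = -3272/135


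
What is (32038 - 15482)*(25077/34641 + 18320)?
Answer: 3502411849844/11547 ≈ 3.0332e+8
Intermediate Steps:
(32038 - 15482)*(25077/34641 + 18320) = 16556*(25077*(1/34641) + 18320) = 16556*(8359/11547 + 18320) = 16556*(211549399/11547) = 3502411849844/11547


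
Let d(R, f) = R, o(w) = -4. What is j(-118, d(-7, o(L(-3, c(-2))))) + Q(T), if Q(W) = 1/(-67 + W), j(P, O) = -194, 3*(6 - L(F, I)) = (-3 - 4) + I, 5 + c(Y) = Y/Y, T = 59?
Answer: -1553/8 ≈ -194.13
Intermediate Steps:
c(Y) = -4 (c(Y) = -5 + Y/Y = -5 + 1 = -4)
L(F, I) = 25/3 - I/3 (L(F, I) = 6 - ((-3 - 4) + I)/3 = 6 - (-7 + I)/3 = 6 + (7/3 - I/3) = 25/3 - I/3)
j(-118, d(-7, o(L(-3, c(-2))))) + Q(T) = -194 + 1/(-67 + 59) = -194 + 1/(-8) = -194 - ⅛ = -1553/8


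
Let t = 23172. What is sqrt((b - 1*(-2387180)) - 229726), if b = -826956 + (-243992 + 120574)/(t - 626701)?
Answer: 2*sqrt(121157579306821235)/603529 ≈ 1153.5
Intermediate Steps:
b = -499091804306/603529 (b = -826956 + (-243992 + 120574)/(23172 - 626701) = -826956 - 123418/(-603529) = -826956 - 123418*(-1/603529) = -826956 + 123418/603529 = -499091804306/603529 ≈ -8.2696e+5)
sqrt((b - 1*(-2387180)) - 229726) = sqrt((-499091804306/603529 - 1*(-2387180)) - 229726) = sqrt((-499091804306/603529 + 2387180) - 229726) = sqrt(941640553914/603529 - 229726) = sqrt(802994250860/603529) = 2*sqrt(121157579306821235)/603529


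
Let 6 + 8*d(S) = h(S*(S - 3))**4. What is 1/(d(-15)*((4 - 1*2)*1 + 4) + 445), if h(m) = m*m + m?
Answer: 2/42995547066046815881 ≈ 4.6516e-20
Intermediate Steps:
h(m) = m + m**2 (h(m) = m**2 + m = m + m**2)
d(S) = -3/4 + S**4*(1 + S*(-3 + S))**4*(-3 + S)**4/8 (d(S) = -3/4 + ((S*(S - 3))*(1 + S*(S - 3)))**4/8 = -3/4 + ((S*(-3 + S))*(1 + S*(-3 + S)))**4/8 = -3/4 + (S*(1 + S*(-3 + S))*(-3 + S))**4/8 = -3/4 + (S**4*(1 + S*(-3 + S))**4*(-3 + S)**4)/8 = -3/4 + S**4*(1 + S*(-3 + S))**4*(-3 + S)**4/8)
1/(d(-15)*((4 - 1*2)*1 + 4) + 445) = 1/((-3/4 + (1/8)*(-15)**4*(1 - 15*(-3 - 15))**4*(-3 - 15)**4)*((4 - 1*2)*1 + 4) + 445) = 1/((-3/4 + (1/8)*50625*(1 - 15*(-18))**4*(-18)**4)*((4 - 2)*1 + 4) + 445) = 1/((-3/4 + (1/8)*50625*(1 + 270)**4*104976)*(2*1 + 4) + 445) = 1/((-3/4 + (1/8)*50625*271**4*104976)*(2 + 4) + 445) = 1/((-3/4 + (1/8)*50625*5393580481*104976)*6 + 445) = 1/((-3/4 + 3582962255503901250)*6 + 445) = 1/((14331849022015604997/4)*6 + 445) = 1/(42995547066046814991/2 + 445) = 1/(42995547066046815881/2) = 2/42995547066046815881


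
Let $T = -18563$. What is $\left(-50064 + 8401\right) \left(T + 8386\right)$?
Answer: $424004351$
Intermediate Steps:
$\left(-50064 + 8401\right) \left(T + 8386\right) = \left(-50064 + 8401\right) \left(-18563 + 8386\right) = \left(-41663\right) \left(-10177\right) = 424004351$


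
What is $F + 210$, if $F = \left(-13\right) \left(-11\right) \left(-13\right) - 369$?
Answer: $-2018$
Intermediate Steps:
$F = -2228$ ($F = 143 \left(-13\right) - 369 = -1859 - 369 = -2228$)
$F + 210 = -2228 + 210 = -2018$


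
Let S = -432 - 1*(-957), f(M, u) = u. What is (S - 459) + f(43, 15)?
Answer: 81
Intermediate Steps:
S = 525 (S = -432 + 957 = 525)
(S - 459) + f(43, 15) = (525 - 459) + 15 = 66 + 15 = 81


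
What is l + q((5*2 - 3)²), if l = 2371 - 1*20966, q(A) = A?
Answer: -18546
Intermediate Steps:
l = -18595 (l = 2371 - 20966 = -18595)
l + q((5*2 - 3)²) = -18595 + (5*2 - 3)² = -18595 + (10 - 3)² = -18595 + 7² = -18595 + 49 = -18546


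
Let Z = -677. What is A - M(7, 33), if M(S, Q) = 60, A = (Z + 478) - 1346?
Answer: -1605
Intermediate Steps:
A = -1545 (A = (-677 + 478) - 1346 = -199 - 1346 = -1545)
A - M(7, 33) = -1545 - 1*60 = -1545 - 60 = -1605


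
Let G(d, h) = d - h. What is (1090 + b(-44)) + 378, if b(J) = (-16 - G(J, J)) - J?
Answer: 1496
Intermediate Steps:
b(J) = -16 - J (b(J) = (-16 - (J - J)) - J = (-16 - 1*0) - J = (-16 + 0) - J = -16 - J)
(1090 + b(-44)) + 378 = (1090 + (-16 - 1*(-44))) + 378 = (1090 + (-16 + 44)) + 378 = (1090 + 28) + 378 = 1118 + 378 = 1496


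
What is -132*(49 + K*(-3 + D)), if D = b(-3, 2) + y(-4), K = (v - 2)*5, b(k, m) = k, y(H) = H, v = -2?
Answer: -32868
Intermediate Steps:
K = -20 (K = (-2 - 2)*5 = -4*5 = -20)
D = -7 (D = -3 - 4 = -7)
-132*(49 + K*(-3 + D)) = -132*(49 - 20*(-3 - 7)) = -132*(49 - 20*(-10)) = -132*(49 + 200) = -132*249 = -32868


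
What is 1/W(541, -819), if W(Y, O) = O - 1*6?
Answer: -1/825 ≈ -0.0012121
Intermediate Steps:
W(Y, O) = -6 + O (W(Y, O) = O - 6 = -6 + O)
1/W(541, -819) = 1/(-6 - 819) = 1/(-825) = -1/825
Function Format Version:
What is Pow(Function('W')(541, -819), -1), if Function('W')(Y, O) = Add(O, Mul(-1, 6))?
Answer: Rational(-1, 825) ≈ -0.0012121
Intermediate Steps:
Function('W')(Y, O) = Add(-6, O) (Function('W')(Y, O) = Add(O, -6) = Add(-6, O))
Pow(Function('W')(541, -819), -1) = Pow(Add(-6, -819), -1) = Pow(-825, -1) = Rational(-1, 825)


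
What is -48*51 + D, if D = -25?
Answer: -2473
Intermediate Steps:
-48*51 + D = -48*51 - 25 = -2448 - 25 = -2473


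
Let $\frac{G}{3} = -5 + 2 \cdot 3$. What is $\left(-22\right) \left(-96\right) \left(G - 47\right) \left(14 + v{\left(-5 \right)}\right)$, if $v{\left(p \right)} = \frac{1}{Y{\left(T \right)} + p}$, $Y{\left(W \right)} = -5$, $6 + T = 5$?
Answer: $- \frac{6458496}{5} \approx -1.2917 \cdot 10^{6}$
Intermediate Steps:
$T = -1$ ($T = -6 + 5 = -1$)
$v{\left(p \right)} = \frac{1}{-5 + p}$
$G = 3$ ($G = 3 \left(-5 + 2 \cdot 3\right) = 3 \left(-5 + 6\right) = 3 \cdot 1 = 3$)
$\left(-22\right) \left(-96\right) \left(G - 47\right) \left(14 + v{\left(-5 \right)}\right) = \left(-22\right) \left(-96\right) \left(3 - 47\right) \left(14 + \frac{1}{-5 - 5}\right) = 2112 \left(- 44 \left(14 + \frac{1}{-10}\right)\right) = 2112 \left(- 44 \left(14 - \frac{1}{10}\right)\right) = 2112 \left(\left(-44\right) \frac{139}{10}\right) = 2112 \left(- \frac{3058}{5}\right) = - \frac{6458496}{5}$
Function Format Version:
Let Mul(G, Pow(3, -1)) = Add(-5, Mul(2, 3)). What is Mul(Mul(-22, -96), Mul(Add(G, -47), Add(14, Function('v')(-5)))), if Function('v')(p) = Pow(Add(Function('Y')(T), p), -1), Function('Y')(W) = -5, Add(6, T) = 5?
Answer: Rational(-6458496, 5) ≈ -1.2917e+6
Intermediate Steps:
T = -1 (T = Add(-6, 5) = -1)
Function('v')(p) = Pow(Add(-5, p), -1)
G = 3 (G = Mul(3, Add(-5, Mul(2, 3))) = Mul(3, Add(-5, 6)) = Mul(3, 1) = 3)
Mul(Mul(-22, -96), Mul(Add(G, -47), Add(14, Function('v')(-5)))) = Mul(Mul(-22, -96), Mul(Add(3, -47), Add(14, Pow(Add(-5, -5), -1)))) = Mul(2112, Mul(-44, Add(14, Pow(-10, -1)))) = Mul(2112, Mul(-44, Add(14, Rational(-1, 10)))) = Mul(2112, Mul(-44, Rational(139, 10))) = Mul(2112, Rational(-3058, 5)) = Rational(-6458496, 5)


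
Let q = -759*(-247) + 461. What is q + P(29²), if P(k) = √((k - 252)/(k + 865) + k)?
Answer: 187934 + √2448681510/1706 ≈ 1.8796e+5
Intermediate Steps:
P(k) = √(k + (-252 + k)/(865 + k)) (P(k) = √((-252 + k)/(865 + k) + k) = √(k + (-252 + k)/(865 + k)))
q = 187934 (q = 187473 + 461 = 187934)
q + P(29²) = 187934 + √((-252 + 29² + 29²*(865 + 29²))/(865 + 29²)) = 187934 + √((-252 + 841 + 841*(865 + 841))/(865 + 841)) = 187934 + √((-252 + 841 + 841*1706)/1706) = 187934 + √((-252 + 841 + 1434746)/1706) = 187934 + √((1/1706)*1435335) = 187934 + √(1435335/1706) = 187934 + √2448681510/1706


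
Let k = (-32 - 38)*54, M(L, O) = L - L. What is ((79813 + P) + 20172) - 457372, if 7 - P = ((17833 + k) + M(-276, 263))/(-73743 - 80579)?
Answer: -55151582307/154322 ≈ -3.5738e+5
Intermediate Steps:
M(L, O) = 0
k = -3780 (k = -70*54 = -3780)
P = 1094307/154322 (P = 7 - ((17833 - 3780) + 0)/(-73743 - 80579) = 7 - (14053 + 0)/(-154322) = 7 - 14053*(-1)/154322 = 7 - 1*(-14053/154322) = 7 + 14053/154322 = 1094307/154322 ≈ 7.0911)
((79813 + P) + 20172) - 457372 = ((79813 + 1094307/154322) + 20172) - 457372 = (12317996093/154322 + 20172) - 457372 = 15430979477/154322 - 457372 = -55151582307/154322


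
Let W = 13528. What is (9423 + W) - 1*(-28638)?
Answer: 51589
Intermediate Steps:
(9423 + W) - 1*(-28638) = (9423 + 13528) - 1*(-28638) = 22951 + 28638 = 51589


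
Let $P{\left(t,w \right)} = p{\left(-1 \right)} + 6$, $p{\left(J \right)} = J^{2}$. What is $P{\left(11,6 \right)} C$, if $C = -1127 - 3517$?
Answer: $-32508$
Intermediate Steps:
$P{\left(t,w \right)} = 7$ ($P{\left(t,w \right)} = \left(-1\right)^{2} + 6 = 1 + 6 = 7$)
$C = -4644$ ($C = -1127 - 3517 = -4644$)
$P{\left(11,6 \right)} C = 7 \left(-4644\right) = -32508$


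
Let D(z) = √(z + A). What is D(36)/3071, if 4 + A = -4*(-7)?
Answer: 2*√15/3071 ≈ 0.0025223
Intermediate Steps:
A = 24 (A = -4 - 4*(-7) = -4 - 1*(-28) = -4 + 28 = 24)
D(z) = √(24 + z) (D(z) = √(z + 24) = √(24 + z))
D(36)/3071 = √(24 + 36)/3071 = √60*(1/3071) = (2*√15)*(1/3071) = 2*√15/3071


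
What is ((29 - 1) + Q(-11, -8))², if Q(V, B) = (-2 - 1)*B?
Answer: 2704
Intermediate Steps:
Q(V, B) = -3*B
((29 - 1) + Q(-11, -8))² = ((29 - 1) - 3*(-8))² = (28 + 24)² = 52² = 2704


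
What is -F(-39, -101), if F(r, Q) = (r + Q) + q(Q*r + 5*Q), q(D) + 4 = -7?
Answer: 151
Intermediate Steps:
q(D) = -11 (q(D) = -4 - 7 = -11)
F(r, Q) = -11 + Q + r (F(r, Q) = (r + Q) - 11 = (Q + r) - 11 = -11 + Q + r)
-F(-39, -101) = -(-11 - 101 - 39) = -1*(-151) = 151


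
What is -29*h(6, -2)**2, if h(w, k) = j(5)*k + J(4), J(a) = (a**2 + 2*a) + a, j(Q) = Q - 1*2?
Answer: -14036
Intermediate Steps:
j(Q) = -2 + Q (j(Q) = Q - 2 = -2 + Q)
J(a) = a**2 + 3*a
h(w, k) = 28 + 3*k (h(w, k) = (-2 + 5)*k + 4*(3 + 4) = 3*k + 4*7 = 3*k + 28 = 28 + 3*k)
-29*h(6, -2)**2 = -29*(28 + 3*(-2))**2 = -29*(28 - 6)**2 = -29*22**2 = -29*484 = -14036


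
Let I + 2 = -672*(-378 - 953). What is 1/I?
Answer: 1/894430 ≈ 1.1180e-6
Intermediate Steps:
I = 894430 (I = -2 - 672*(-378 - 953) = -2 - 672*(-1331) = -2 + 894432 = 894430)
1/I = 1/894430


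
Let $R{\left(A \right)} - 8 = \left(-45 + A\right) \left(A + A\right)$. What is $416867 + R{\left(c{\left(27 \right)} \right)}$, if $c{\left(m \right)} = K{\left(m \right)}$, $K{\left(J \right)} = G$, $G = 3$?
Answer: $416623$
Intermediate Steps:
$K{\left(J \right)} = 3$
$c{\left(m \right)} = 3$
$R{\left(A \right)} = 8 + 2 A \left(-45 + A\right)$ ($R{\left(A \right)} = 8 + \left(-45 + A\right) \left(A + A\right) = 8 + \left(-45 + A\right) 2 A = 8 + 2 A \left(-45 + A\right)$)
$416867 + R{\left(c{\left(27 \right)} \right)} = 416867 + \left(8 - 270 + 2 \cdot 3^{2}\right) = 416867 + \left(8 - 270 + 2 \cdot 9\right) = 416867 + \left(8 - 270 + 18\right) = 416867 - 244 = 416623$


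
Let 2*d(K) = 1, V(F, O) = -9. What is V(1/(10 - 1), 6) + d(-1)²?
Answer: -35/4 ≈ -8.7500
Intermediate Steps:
d(K) = ½ (d(K) = (½)*1 = ½)
V(1/(10 - 1), 6) + d(-1)² = -9 + (½)² = -9 + ¼ = -35/4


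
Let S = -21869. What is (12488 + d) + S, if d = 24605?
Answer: 15224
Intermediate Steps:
(12488 + d) + S = (12488 + 24605) - 21869 = 37093 - 21869 = 15224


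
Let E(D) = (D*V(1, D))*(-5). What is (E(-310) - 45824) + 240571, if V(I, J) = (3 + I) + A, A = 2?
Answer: 204047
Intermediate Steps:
V(I, J) = 5 + I (V(I, J) = (3 + I) + 2 = 5 + I)
E(D) = -30*D (E(D) = (D*(5 + 1))*(-5) = (D*6)*(-5) = (6*D)*(-5) = -30*D)
(E(-310) - 45824) + 240571 = (-30*(-310) - 45824) + 240571 = (9300 - 45824) + 240571 = -36524 + 240571 = 204047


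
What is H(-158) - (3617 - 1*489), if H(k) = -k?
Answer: -2970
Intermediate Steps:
H(-158) - (3617 - 1*489) = -1*(-158) - (3617 - 1*489) = 158 - (3617 - 489) = 158 - 1*3128 = 158 - 3128 = -2970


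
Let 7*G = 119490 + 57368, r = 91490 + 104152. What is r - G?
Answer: 1192636/7 ≈ 1.7038e+5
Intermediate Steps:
r = 195642
G = 176858/7 (G = (119490 + 57368)/7 = (⅐)*176858 = 176858/7 ≈ 25265.)
r - G = 195642 - 1*176858/7 = 195642 - 176858/7 = 1192636/7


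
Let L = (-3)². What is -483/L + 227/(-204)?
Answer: -3725/68 ≈ -54.779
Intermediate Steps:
L = 9
-483/L + 227/(-204) = -483/9 + 227/(-204) = -483*⅑ + 227*(-1/204) = -161/3 - 227/204 = -3725/68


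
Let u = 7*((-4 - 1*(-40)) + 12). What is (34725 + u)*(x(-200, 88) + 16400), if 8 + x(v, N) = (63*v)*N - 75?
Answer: -38303546463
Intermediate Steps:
x(v, N) = -83 + 63*N*v (x(v, N) = -8 + ((63*v)*N - 75) = -8 + (63*N*v - 75) = -8 + (-75 + 63*N*v) = -83 + 63*N*v)
u = 336 (u = 7*((-4 + 40) + 12) = 7*(36 + 12) = 7*48 = 336)
(34725 + u)*(x(-200, 88) + 16400) = (34725 + 336)*((-83 + 63*88*(-200)) + 16400) = 35061*((-83 - 1108800) + 16400) = 35061*(-1108883 + 16400) = 35061*(-1092483) = -38303546463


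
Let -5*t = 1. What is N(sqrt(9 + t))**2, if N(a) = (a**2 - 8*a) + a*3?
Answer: 7436/25 - 176*sqrt(55)/5 ≈ 36.390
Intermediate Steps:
t = -1/5 (t = -1/5*1 = -1/5 ≈ -0.20000)
N(a) = a**2 - 5*a (N(a) = (a**2 - 8*a) + 3*a = a**2 - 5*a)
N(sqrt(9 + t))**2 = (sqrt(9 - 1/5)*(-5 + sqrt(9 - 1/5)))**2 = (sqrt(44/5)*(-5 + sqrt(44/5)))**2 = ((2*sqrt(55)/5)*(-5 + 2*sqrt(55)/5))**2 = (2*sqrt(55)*(-5 + 2*sqrt(55)/5)/5)**2 = 44*(-5 + 2*sqrt(55)/5)**2/5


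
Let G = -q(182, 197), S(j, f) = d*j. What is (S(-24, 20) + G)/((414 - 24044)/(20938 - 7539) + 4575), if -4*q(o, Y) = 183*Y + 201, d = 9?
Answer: 118540953/61276795 ≈ 1.9345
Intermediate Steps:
S(j, f) = 9*j
q(o, Y) = -201/4 - 183*Y/4 (q(o, Y) = -(183*Y + 201)/4 = -(201 + 183*Y)/4 = -201/4 - 183*Y/4)
G = 9063 (G = -(-201/4 - 183/4*197) = -(-201/4 - 36051/4) = -1*(-9063) = 9063)
(S(-24, 20) + G)/((414 - 24044)/(20938 - 7539) + 4575) = (9*(-24) + 9063)/((414 - 24044)/(20938 - 7539) + 4575) = (-216 + 9063)/(-23630/13399 + 4575) = 8847/(-23630*1/13399 + 4575) = 8847/(-23630/13399 + 4575) = 8847/(61276795/13399) = 8847*(13399/61276795) = 118540953/61276795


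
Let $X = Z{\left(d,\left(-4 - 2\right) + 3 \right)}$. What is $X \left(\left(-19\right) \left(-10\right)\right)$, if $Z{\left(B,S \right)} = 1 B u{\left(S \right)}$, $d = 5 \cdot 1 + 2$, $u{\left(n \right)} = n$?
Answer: $-3990$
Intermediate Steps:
$d = 7$ ($d = 5 + 2 = 7$)
$Z{\left(B,S \right)} = B S$ ($Z{\left(B,S \right)} = 1 B S = B S$)
$X = -21$ ($X = 7 \left(\left(-4 - 2\right) + 3\right) = 7 \left(-6 + 3\right) = 7 \left(-3\right) = -21$)
$X \left(\left(-19\right) \left(-10\right)\right) = - 21 \left(\left(-19\right) \left(-10\right)\right) = \left(-21\right) 190 = -3990$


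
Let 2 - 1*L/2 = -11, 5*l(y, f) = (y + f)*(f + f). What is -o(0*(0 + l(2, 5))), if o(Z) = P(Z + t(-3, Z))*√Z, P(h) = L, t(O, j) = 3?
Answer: 0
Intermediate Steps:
l(y, f) = 2*f*(f + y)/5 (l(y, f) = ((y + f)*(f + f))/5 = ((f + y)*(2*f))/5 = (2*f*(f + y))/5 = 2*f*(f + y)/5)
L = 26 (L = 4 - 2*(-11) = 4 + 22 = 26)
P(h) = 26
o(Z) = 26*√Z
-o(0*(0 + l(2, 5))) = -26*√(0*(0 + (⅖)*5*(5 + 2))) = -26*√(0*(0 + (⅖)*5*7)) = -26*√(0*(0 + 14)) = -26*√(0*14) = -26*√0 = -26*0 = -1*0 = 0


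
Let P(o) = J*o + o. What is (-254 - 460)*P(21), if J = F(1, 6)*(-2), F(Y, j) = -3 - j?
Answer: -284886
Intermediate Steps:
J = 18 (J = (-3 - 1*6)*(-2) = (-3 - 6)*(-2) = -9*(-2) = 18)
P(o) = 19*o (P(o) = 18*o + o = 19*o)
(-254 - 460)*P(21) = (-254 - 460)*(19*21) = -714*399 = -284886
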